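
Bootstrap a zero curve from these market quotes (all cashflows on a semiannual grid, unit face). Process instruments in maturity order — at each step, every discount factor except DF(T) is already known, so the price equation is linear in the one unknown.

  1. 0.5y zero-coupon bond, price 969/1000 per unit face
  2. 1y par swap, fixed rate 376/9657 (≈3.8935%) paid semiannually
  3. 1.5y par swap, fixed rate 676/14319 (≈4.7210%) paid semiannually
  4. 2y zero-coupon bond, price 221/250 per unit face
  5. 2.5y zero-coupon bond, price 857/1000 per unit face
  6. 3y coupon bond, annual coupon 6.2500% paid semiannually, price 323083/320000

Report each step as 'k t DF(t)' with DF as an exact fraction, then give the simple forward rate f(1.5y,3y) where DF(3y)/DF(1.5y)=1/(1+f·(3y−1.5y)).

step 1 [0.5y] zero: DF = P = 969/1000 ≈ 0.969000
step 2 [1y] swap r/2=188/9657: DF=(1 − 188/9657·(0.969000))/(1+188/9657) = 1203/1250 ≈ 0.962400
step 3 [1.5y] swap r/2=338/14319: DF=(1 − 338/14319·(0.969000+0.962400))/(1+338/14319) = 2331/2500 ≈ 0.932400
step 4 [2y] zero: DF = P = 221/250 ≈ 0.884000
step 5 [2.5y] zero: DF = P = 857/1000 ≈ 0.857000
step 6 [3y] bond c/2=1/32: DF=(323083/320000 − 1/32·(0.969000+0.962400+0.932400+0.884000+0.857000))/(1+1/32) = 1679/2000 ≈ 0.839500

1 1/2 969/1000
2 1 1203/1250
3 3/2 2331/2500
4 2 221/250
5 5/2 857/1000
6 3 1679/2000
f(1.5y,3y) = ((2331/2500)/(1679/2000) − 1)/(3/2) = 1858/25185 ≈ 7.3774%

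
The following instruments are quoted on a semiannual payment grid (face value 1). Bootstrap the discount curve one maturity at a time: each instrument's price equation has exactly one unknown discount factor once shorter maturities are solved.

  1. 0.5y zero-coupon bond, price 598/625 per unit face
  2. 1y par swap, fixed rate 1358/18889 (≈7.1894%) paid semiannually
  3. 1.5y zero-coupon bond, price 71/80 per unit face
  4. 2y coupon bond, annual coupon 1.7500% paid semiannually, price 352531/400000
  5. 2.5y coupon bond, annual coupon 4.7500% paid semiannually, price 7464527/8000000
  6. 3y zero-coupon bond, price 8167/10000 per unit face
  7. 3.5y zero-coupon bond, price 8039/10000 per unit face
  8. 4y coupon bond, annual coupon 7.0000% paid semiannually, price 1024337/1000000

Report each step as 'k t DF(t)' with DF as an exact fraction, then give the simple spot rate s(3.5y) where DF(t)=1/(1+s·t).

step 1 [0.5y] zero: DF = P = 598/625 ≈ 0.956800
step 2 [1y] swap r/2=679/18889: DF=(1 − 679/18889·(0.956800))/(1+679/18889) = 9321/10000 ≈ 0.932100
step 3 [1.5y] zero: DF = P = 71/80 ≈ 0.887500
step 4 [2y] bond c/2=7/800: DF=(352531/400000 − 7/800·(0.956800+0.932100+0.887500))/(1+7/800) = 531/625 ≈ 0.849600
step 5 [2.5y] bond c/2=19/800: DF=(7464527/8000000 − 19/800·(0.956800+0.932100+0.887500+0.849600))/(1+19/800) = 8273/10000 ≈ 0.827300
step 6 [3y] zero: DF = P = 8167/10000 ≈ 0.816700
step 7 [3.5y] zero: DF = P = 8039/10000 ≈ 0.803900
step 8 [4y] bond c/2=7/200: DF=(1024337/1000000 − 7/200·(0.956800+0.932100+0.887500+0.849600+0.827300+0.816700+0.803900))/(1+7/200) = 7843/10000 ≈ 0.784300

1 1/2 598/625
2 1 9321/10000
3 3/2 71/80
4 2 531/625
5 5/2 8273/10000
6 3 8167/10000
7 7/2 8039/10000
8 4 7843/10000
s(3.5y) = (1/(8039/10000) − 1)/(7/2) = 3922/56273 ≈ 6.9696%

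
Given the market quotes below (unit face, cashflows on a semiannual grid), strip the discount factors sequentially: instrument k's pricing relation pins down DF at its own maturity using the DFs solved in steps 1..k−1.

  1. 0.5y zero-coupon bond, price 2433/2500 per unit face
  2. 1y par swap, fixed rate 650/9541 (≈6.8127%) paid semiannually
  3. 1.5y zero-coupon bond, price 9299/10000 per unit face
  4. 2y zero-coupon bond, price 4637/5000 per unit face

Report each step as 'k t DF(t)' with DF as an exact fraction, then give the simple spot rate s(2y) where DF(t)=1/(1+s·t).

step 1 [0.5y] zero: DF = P = 2433/2500 ≈ 0.973200
step 2 [1y] swap r/2=325/9541: DF=(1 − 325/9541·(0.973200))/(1+325/9541) = 187/200 ≈ 0.935000
step 3 [1.5y] zero: DF = P = 9299/10000 ≈ 0.929900
step 4 [2y] zero: DF = P = 4637/5000 ≈ 0.927400

1 1/2 2433/2500
2 1 187/200
3 3/2 9299/10000
4 2 4637/5000
s(2y) = (1/(4637/5000) − 1)/(2) = 363/9274 ≈ 3.9142%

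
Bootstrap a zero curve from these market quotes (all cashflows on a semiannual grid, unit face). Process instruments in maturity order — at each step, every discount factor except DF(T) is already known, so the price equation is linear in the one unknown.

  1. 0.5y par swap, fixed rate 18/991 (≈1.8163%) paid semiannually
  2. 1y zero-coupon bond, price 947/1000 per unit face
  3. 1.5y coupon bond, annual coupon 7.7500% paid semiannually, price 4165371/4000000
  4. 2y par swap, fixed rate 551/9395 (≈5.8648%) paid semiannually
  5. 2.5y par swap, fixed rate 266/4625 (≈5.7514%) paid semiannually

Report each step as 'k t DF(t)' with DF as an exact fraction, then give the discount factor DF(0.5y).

1 1/2 991/1000
2 1 947/1000
3 3/2 4651/5000
4 2 4449/5000
5 5/2 867/1000
DF(0.5y) = 991/1000 ≈ 0.991000

step 1 [0.5y] swap r/2=9/991: DF=(1 − 9/991·(0))/(1+9/991) = 991/1000 ≈ 0.991000
step 2 [1y] zero: DF = P = 947/1000 ≈ 0.947000
step 3 [1.5y] bond c/2=31/800: DF=(4165371/4000000 − 31/800·(0.991000+0.947000))/(1+31/800) = 4651/5000 ≈ 0.930200
step 4 [2y] swap r/2=551/18790: DF=(1 − 551/18790·(0.991000+0.947000+0.930200))/(1+551/18790) = 4449/5000 ≈ 0.889800
step 5 [2.5y] swap r/2=133/4625: DF=(1 − 133/4625·(0.991000+0.947000+0.930200+0.889800))/(1+133/4625) = 867/1000 ≈ 0.867000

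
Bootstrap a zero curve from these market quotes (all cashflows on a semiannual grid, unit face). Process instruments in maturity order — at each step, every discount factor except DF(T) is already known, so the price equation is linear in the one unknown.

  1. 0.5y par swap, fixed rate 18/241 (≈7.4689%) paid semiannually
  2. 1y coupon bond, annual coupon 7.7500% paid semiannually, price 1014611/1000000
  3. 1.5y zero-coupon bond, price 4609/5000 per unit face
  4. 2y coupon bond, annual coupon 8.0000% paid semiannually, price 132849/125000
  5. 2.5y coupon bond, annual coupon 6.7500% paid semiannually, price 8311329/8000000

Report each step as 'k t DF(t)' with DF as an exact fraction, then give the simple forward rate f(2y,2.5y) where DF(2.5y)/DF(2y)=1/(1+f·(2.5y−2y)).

1 1/2 241/250
2 1 588/625
3 3/2 4609/5000
4 2 2283/2500
5 5/2 8829/10000
f(2y,2.5y) = ((2283/2500)/(8829/10000) − 1)/(1/2) = 202/2943 ≈ 6.8637%

step 1 [0.5y] swap r/2=9/241: DF=(1 − 9/241·(0))/(1+9/241) = 241/250 ≈ 0.964000
step 2 [1y] bond c/2=31/800: DF=(1014611/1000000 − 31/800·(0.964000))/(1+31/800) = 588/625 ≈ 0.940800
step 3 [1.5y] zero: DF = P = 4609/5000 ≈ 0.921800
step 4 [2y] bond c/2=1/25: DF=(132849/125000 − 1/25·(0.964000+0.940800+0.921800))/(1+1/25) = 2283/2500 ≈ 0.913200
step 5 [2.5y] bond c/2=27/800: DF=(8311329/8000000 − 27/800·(0.964000+0.940800+0.921800+0.913200))/(1+27/800) = 8829/10000 ≈ 0.882900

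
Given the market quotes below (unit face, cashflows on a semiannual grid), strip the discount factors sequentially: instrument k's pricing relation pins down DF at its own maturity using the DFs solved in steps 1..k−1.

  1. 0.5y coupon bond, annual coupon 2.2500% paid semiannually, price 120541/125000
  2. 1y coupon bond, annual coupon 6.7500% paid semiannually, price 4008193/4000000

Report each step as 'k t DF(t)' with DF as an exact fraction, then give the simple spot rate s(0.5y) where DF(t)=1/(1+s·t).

step 1 [0.5y] bond c/2=9/800: DF=(120541/125000 − 9/800·(0))/(1+9/800) = 596/625 ≈ 0.953600
step 2 [1y] bond c/2=27/800: DF=(4008193/4000000 − 27/800·(0.953600))/(1+27/800) = 4691/5000 ≈ 0.938200

1 1/2 596/625
2 1 4691/5000
s(0.5y) = (1/(596/625) − 1)/(1/2) = 29/298 ≈ 9.7315%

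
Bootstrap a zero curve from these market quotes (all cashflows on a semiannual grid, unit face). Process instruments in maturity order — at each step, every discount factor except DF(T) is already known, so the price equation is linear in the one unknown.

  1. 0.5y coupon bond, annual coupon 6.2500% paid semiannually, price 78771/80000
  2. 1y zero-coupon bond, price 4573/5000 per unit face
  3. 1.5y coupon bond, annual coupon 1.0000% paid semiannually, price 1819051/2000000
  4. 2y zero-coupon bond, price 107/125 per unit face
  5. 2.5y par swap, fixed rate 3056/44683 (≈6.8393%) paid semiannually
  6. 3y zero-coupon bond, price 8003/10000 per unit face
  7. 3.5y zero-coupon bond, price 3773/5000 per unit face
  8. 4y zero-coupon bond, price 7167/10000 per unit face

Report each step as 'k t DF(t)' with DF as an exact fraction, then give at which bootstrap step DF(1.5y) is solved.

1 1/2 2387/2500
2 1 4573/5000
3 3/2 8957/10000
4 2 107/125
5 5/2 1059/1250
6 3 8003/10000
7 7/2 3773/5000
8 4 7167/10000
DF(1.5y) is solved at step 3

step 1 [0.5y] bond c/2=1/32: DF=(78771/80000 − 1/32·(0))/(1+1/32) = 2387/2500 ≈ 0.954800
step 2 [1y] zero: DF = P = 4573/5000 ≈ 0.914600
step 3 [1.5y] bond c/2=1/200: DF=(1819051/2000000 − 1/200·(0.954800+0.914600))/(1+1/200) = 8957/10000 ≈ 0.895700
step 4 [2y] zero: DF = P = 107/125 ≈ 0.856000
step 5 [2.5y] swap r/2=1528/44683: DF=(1 − 1528/44683·(0.954800+0.914600+0.895700+0.856000))/(1+1528/44683) = 1059/1250 ≈ 0.847200
step 6 [3y] zero: DF = P = 8003/10000 ≈ 0.800300
step 7 [3.5y] zero: DF = P = 3773/5000 ≈ 0.754600
step 8 [4y] zero: DF = P = 7167/10000 ≈ 0.716700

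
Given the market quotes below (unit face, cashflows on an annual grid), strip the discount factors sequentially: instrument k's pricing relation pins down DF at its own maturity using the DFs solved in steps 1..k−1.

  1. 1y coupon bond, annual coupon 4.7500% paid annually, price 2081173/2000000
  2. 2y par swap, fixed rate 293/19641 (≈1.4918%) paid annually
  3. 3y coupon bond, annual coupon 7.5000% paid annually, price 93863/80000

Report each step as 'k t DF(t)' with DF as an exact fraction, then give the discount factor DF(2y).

1 1 4967/5000
2 2 9707/10000
3 3 1193/1250
DF(2y) = 9707/10000 ≈ 0.970700

step 1 [1y] bond c/1=19/400: DF=(2081173/2000000 − 19/400·(0))/(1+19/400) = 4967/5000 ≈ 0.993400
step 2 [2y] swap r/1=293/19641: DF=(1 − 293/19641·(0.993400))/(1+293/19641) = 9707/10000 ≈ 0.970700
step 3 [3y] bond c/1=3/40: DF=(93863/80000 − 3/40·(0.993400+0.970700))/(1+3/40) = 1193/1250 ≈ 0.954400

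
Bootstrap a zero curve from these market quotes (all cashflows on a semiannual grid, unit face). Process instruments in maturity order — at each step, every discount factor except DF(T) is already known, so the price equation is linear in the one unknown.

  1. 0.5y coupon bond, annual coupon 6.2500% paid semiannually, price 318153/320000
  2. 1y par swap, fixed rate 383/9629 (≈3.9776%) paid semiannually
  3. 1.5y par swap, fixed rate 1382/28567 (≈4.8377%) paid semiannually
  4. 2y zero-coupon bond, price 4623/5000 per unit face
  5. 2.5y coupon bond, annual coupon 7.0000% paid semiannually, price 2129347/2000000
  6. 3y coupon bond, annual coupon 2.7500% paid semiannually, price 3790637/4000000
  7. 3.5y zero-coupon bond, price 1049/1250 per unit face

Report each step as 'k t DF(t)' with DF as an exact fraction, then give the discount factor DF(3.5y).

step 1 [0.5y] bond c/2=1/32: DF=(318153/320000 − 1/32·(0))/(1+1/32) = 9641/10000 ≈ 0.964100
step 2 [1y] swap r/2=383/19258: DF=(1 − 383/19258·(0.964100))/(1+383/19258) = 9617/10000 ≈ 0.961700
step 3 [1.5y] swap r/2=691/28567: DF=(1 − 691/28567·(0.964100+0.961700))/(1+691/28567) = 9309/10000 ≈ 0.930900
step 4 [2y] zero: DF = P = 4623/5000 ≈ 0.924600
step 5 [2.5y] bond c/2=7/200: DF=(2129347/2000000 − 7/200·(0.964100+0.961700+0.930900+0.924600))/(1+7/200) = 563/625 ≈ 0.900800
step 6 [3y] bond c/2=11/800: DF=(3790637/4000000 − 11/800·(0.964100+0.961700+0.930900+0.924600+0.900800))/(1+11/800) = 8713/10000 ≈ 0.871300
step 7 [3.5y] zero: DF = P = 1049/1250 ≈ 0.839200

1 1/2 9641/10000
2 1 9617/10000
3 3/2 9309/10000
4 2 4623/5000
5 5/2 563/625
6 3 8713/10000
7 7/2 1049/1250
DF(3.5y) = 1049/1250 ≈ 0.839200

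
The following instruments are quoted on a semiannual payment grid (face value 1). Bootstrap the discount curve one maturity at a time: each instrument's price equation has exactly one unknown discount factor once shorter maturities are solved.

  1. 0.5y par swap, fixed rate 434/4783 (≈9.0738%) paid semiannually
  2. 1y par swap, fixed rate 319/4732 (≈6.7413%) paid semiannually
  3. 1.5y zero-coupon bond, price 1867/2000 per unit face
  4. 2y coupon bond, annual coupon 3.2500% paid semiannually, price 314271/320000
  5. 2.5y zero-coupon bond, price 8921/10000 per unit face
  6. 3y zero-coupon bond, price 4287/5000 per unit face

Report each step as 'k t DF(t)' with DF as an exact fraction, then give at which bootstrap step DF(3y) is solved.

step 1 [0.5y] swap r/2=217/4783: DF=(1 − 217/4783·(0))/(1+217/4783) = 4783/5000 ≈ 0.956600
step 2 [1y] swap r/2=319/9464: DF=(1 − 319/9464·(0.956600))/(1+319/9464) = 4681/5000 ≈ 0.936200
step 3 [1.5y] zero: DF = P = 1867/2000 ≈ 0.933500
step 4 [2y] bond c/2=13/800: DF=(314271/320000 − 13/800·(0.956600+0.936200+0.933500))/(1+13/800) = 2303/2500 ≈ 0.921200
step 5 [2.5y] zero: DF = P = 8921/10000 ≈ 0.892100
step 6 [3y] zero: DF = P = 4287/5000 ≈ 0.857400

1 1/2 4783/5000
2 1 4681/5000
3 3/2 1867/2000
4 2 2303/2500
5 5/2 8921/10000
6 3 4287/5000
DF(3y) is solved at step 6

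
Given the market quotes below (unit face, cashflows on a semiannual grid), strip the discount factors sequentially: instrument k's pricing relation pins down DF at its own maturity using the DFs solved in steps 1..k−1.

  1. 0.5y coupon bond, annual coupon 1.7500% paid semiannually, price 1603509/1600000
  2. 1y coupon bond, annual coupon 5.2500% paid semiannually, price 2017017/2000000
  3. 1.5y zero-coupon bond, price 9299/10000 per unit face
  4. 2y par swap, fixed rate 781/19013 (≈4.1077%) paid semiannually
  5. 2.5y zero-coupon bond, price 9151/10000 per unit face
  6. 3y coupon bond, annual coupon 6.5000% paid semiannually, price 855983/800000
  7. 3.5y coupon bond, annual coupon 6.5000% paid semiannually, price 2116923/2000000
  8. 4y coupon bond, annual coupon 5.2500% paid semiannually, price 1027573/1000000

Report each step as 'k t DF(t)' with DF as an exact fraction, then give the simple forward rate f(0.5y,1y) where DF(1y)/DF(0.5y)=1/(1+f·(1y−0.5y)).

1 1/2 1987/2000
2 1 9573/10000
3 3/2 9299/10000
4 2 9219/10000
5 5/2 9151/10000
6 3 4439/5000
7 7/2 8487/10000
8 4 4181/5000
f(0.5y,1y) = ((1987/2000)/(9573/10000) − 1)/(1/2) = 724/9573 ≈ 7.5629%

step 1 [0.5y] bond c/2=7/800: DF=(1603509/1600000 − 7/800·(0))/(1+7/800) = 1987/2000 ≈ 0.993500
step 2 [1y] bond c/2=21/800: DF=(2017017/2000000 − 21/800·(0.993500))/(1+21/800) = 9573/10000 ≈ 0.957300
step 3 [1.5y] zero: DF = P = 9299/10000 ≈ 0.929900
step 4 [2y] swap r/2=781/38026: DF=(1 − 781/38026·(0.993500+0.957300+0.929900))/(1+781/38026) = 9219/10000 ≈ 0.921900
step 5 [2.5y] zero: DF = P = 9151/10000 ≈ 0.915100
step 6 [3y] bond c/2=13/400: DF=(855983/800000 − 13/400·(0.993500+0.957300+0.929900+0.921900+0.915100))/(1+13/400) = 4439/5000 ≈ 0.887800
step 7 [3.5y] bond c/2=13/400: DF=(2116923/2000000 − 13/400·(0.993500+0.957300+0.929900+0.921900+0.915100+0.887800))/(1+13/400) = 8487/10000 ≈ 0.848700
step 8 [4y] bond c/2=21/800: DF=(1027573/1000000 − 21/800·(0.993500+0.957300+0.929900+0.921900+0.915100+0.887800+0.848700))/(1+21/800) = 4181/5000 ≈ 0.836200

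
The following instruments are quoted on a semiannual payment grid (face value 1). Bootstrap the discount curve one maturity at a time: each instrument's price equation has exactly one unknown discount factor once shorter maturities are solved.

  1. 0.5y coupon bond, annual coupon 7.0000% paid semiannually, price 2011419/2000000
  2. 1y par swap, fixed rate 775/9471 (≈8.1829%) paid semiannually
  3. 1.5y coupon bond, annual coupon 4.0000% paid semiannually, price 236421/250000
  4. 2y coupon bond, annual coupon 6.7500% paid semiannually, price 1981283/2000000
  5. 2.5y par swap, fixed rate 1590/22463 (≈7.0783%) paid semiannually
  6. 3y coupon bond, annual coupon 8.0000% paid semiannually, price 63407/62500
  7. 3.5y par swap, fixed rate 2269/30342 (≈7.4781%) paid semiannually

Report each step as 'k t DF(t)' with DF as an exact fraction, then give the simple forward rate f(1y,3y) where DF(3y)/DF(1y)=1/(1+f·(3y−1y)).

step 1 [0.5y] bond c/2=7/200: DF=(2011419/2000000 − 7/200·(0))/(1+7/200) = 9717/10000 ≈ 0.971700
step 2 [1y] swap r/2=775/18942: DF=(1 − 775/18942·(0.971700))/(1+775/18942) = 369/400 ≈ 0.922500
step 3 [1.5y] bond c/2=1/50: DF=(236421/250000 − 1/50·(0.971700+0.922500))/(1+1/50) = 89/100 ≈ 0.890000
step 4 [2y] bond c/2=27/800: DF=(1981283/2000000 − 27/800·(0.971700+0.922500+0.890000))/(1+27/800) = 4337/5000 ≈ 0.867400
step 5 [2.5y] swap r/2=795/22463: DF=(1 − 795/22463·(0.971700+0.922500+0.890000+0.867400))/(1+795/22463) = 841/1000 ≈ 0.841000
step 6 [3y] bond c/2=1/25: DF=(63407/62500 − 1/25·(0.971700+0.922500+0.890000+0.867400+0.841000))/(1+1/25) = 8027/10000 ≈ 0.802700
step 7 [3.5y] swap r/2=2269/60684: DF=(1 − 2269/60684·(0.971700+0.922500+0.890000+0.867400+0.841000+0.802700))/(1+2269/60684) = 7731/10000 ≈ 0.773100

1 1/2 9717/10000
2 1 369/400
3 3/2 89/100
4 2 4337/5000
5 5/2 841/1000
6 3 8027/10000
7 7/2 7731/10000
f(1y,3y) = ((369/400)/(8027/10000) − 1)/(2) = 599/8027 ≈ 7.4623%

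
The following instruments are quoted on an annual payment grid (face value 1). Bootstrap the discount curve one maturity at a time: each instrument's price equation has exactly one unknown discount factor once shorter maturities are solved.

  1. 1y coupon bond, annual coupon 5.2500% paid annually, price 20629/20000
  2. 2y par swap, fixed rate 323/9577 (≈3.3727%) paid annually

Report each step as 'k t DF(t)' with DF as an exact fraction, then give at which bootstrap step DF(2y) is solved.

step 1 [1y] bond c/1=21/400: DF=(20629/20000 − 21/400·(0))/(1+21/400) = 49/50 ≈ 0.980000
step 2 [2y] swap r/1=323/9577: DF=(1 − 323/9577·(0.980000))/(1+323/9577) = 4677/5000 ≈ 0.935400

1 1 49/50
2 2 4677/5000
DF(2y) is solved at step 2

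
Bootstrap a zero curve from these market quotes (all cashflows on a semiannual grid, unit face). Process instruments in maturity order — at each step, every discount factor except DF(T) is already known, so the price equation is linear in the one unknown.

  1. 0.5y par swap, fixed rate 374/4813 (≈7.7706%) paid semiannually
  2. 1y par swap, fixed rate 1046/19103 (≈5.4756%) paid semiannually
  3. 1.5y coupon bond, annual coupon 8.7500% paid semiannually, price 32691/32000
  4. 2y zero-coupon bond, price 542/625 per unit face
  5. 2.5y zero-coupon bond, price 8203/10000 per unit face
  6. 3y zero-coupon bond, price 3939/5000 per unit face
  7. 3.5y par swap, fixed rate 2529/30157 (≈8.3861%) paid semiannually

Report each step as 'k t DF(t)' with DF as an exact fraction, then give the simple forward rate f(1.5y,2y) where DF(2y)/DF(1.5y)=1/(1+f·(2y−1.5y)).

step 1 [0.5y] swap r/2=187/4813: DF=(1 − 187/4813·(0))/(1+187/4813) = 4813/5000 ≈ 0.962600
step 2 [1y] swap r/2=523/19103: DF=(1 − 523/19103·(0.962600))/(1+523/19103) = 9477/10000 ≈ 0.947700
step 3 [1.5y] bond c/2=7/160: DF=(32691/32000 − 7/160·(0.962600+0.947700))/(1+7/160) = 8987/10000 ≈ 0.898700
step 4 [2y] zero: DF = P = 542/625 ≈ 0.867200
step 5 [2.5y] zero: DF = P = 8203/10000 ≈ 0.820300
step 6 [3y] zero: DF = P = 3939/5000 ≈ 0.787800
step 7 [3.5y] swap r/2=2529/60314: DF=(1 − 2529/60314·(0.962600+0.947700+0.898700+0.867200+0.820300+0.787800))/(1+2529/60314) = 7471/10000 ≈ 0.747100

1 1/2 4813/5000
2 1 9477/10000
3 3/2 8987/10000
4 2 542/625
5 5/2 8203/10000
6 3 3939/5000
7 7/2 7471/10000
f(1.5y,2y) = ((8987/10000)/(542/625) − 1)/(1/2) = 315/4336 ≈ 7.2648%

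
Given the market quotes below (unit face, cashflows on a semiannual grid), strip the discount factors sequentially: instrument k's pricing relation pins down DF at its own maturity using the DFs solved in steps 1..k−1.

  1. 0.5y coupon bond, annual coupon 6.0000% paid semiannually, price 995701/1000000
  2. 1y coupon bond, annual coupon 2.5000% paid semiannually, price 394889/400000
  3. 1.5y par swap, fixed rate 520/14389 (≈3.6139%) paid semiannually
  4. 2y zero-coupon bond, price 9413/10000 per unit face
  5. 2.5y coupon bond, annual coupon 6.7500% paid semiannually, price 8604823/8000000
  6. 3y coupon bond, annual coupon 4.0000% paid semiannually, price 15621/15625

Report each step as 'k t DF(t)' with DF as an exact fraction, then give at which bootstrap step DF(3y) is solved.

1 1/2 9667/10000
2 1 9631/10000
3 3/2 237/250
4 2 9413/10000
5 5/2 4579/5000
6 3 8873/10000
DF(3y) is solved at step 6

step 1 [0.5y] bond c/2=3/100: DF=(995701/1000000 − 3/100·(0))/(1+3/100) = 9667/10000 ≈ 0.966700
step 2 [1y] bond c/2=1/80: DF=(394889/400000 − 1/80·(0.966700))/(1+1/80) = 9631/10000 ≈ 0.963100
step 3 [1.5y] swap r/2=260/14389: DF=(1 − 260/14389·(0.966700+0.963100))/(1+260/14389) = 237/250 ≈ 0.948000
step 4 [2y] zero: DF = P = 9413/10000 ≈ 0.941300
step 5 [2.5y] bond c/2=27/800: DF=(8604823/8000000 − 27/800·(0.966700+0.963100+0.948000+0.941300))/(1+27/800) = 4579/5000 ≈ 0.915800
step 6 [3y] bond c/2=1/50: DF=(15621/15625 − 1/50·(0.966700+0.963100+0.948000+0.941300+0.915800))/(1+1/50) = 8873/10000 ≈ 0.887300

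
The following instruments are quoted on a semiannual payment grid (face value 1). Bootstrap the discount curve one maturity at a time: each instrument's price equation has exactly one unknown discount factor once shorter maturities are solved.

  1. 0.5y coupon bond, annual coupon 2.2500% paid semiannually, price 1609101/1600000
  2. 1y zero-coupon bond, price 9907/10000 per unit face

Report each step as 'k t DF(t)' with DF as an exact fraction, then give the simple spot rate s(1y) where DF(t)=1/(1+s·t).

step 1 [0.5y] bond c/2=9/800: DF=(1609101/1600000 − 9/800·(0))/(1+9/800) = 1989/2000 ≈ 0.994500
step 2 [1y] zero: DF = P = 9907/10000 ≈ 0.990700

1 1/2 1989/2000
2 1 9907/10000
s(1y) = (1/(9907/10000) − 1)/(1) = 93/9907 ≈ 0.9387%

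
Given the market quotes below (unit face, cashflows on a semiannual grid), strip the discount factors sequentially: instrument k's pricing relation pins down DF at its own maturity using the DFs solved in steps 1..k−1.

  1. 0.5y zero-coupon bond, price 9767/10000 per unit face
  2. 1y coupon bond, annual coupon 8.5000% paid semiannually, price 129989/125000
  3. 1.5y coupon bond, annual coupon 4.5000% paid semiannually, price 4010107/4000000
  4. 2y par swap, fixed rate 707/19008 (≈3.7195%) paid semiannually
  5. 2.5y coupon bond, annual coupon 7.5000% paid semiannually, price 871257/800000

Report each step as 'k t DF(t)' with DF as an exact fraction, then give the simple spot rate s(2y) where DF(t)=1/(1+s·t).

1 1/2 9767/10000
2 1 9577/10000
3 3/2 9379/10000
4 2 9293/10000
5 5/2 9123/10000
s(2y) = (1/(9293/10000) − 1)/(2) = 707/18586 ≈ 3.8039%

step 1 [0.5y] zero: DF = P = 9767/10000 ≈ 0.976700
step 2 [1y] bond c/2=17/400: DF=(129989/125000 − 17/400·(0.976700))/(1+17/400) = 9577/10000 ≈ 0.957700
step 3 [1.5y] bond c/2=9/400: DF=(4010107/4000000 − 9/400·(0.976700+0.957700))/(1+9/400) = 9379/10000 ≈ 0.937900
step 4 [2y] swap r/2=707/38016: DF=(1 − 707/38016·(0.976700+0.957700+0.937900))/(1+707/38016) = 9293/10000 ≈ 0.929300
step 5 [2.5y] bond c/2=3/80: DF=(871257/800000 − 3/80·(0.976700+0.957700+0.937900+0.929300))/(1+3/80) = 9123/10000 ≈ 0.912300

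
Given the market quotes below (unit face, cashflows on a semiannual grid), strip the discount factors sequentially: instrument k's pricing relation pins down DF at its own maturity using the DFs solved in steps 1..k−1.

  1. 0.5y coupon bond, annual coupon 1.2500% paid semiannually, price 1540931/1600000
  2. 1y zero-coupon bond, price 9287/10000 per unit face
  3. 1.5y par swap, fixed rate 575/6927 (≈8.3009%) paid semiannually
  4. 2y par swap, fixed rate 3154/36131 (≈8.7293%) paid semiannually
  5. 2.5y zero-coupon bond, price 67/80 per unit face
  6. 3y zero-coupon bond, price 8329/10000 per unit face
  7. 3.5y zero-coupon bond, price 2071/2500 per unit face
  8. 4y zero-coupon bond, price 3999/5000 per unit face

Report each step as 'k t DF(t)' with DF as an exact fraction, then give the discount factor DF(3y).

1 1/2 9571/10000
2 1 9287/10000
3 3/2 177/200
4 2 8423/10000
5 5/2 67/80
6 3 8329/10000
7 7/2 2071/2500
8 4 3999/5000
DF(3y) = 8329/10000 ≈ 0.832900

step 1 [0.5y] bond c/2=1/160: DF=(1540931/1600000 − 1/160·(0))/(1+1/160) = 9571/10000 ≈ 0.957100
step 2 [1y] zero: DF = P = 9287/10000 ≈ 0.928700
step 3 [1.5y] swap r/2=575/13854: DF=(1 − 575/13854·(0.957100+0.928700))/(1+575/13854) = 177/200 ≈ 0.885000
step 4 [2y] swap r/2=1577/36131: DF=(1 − 1577/36131·(0.957100+0.928700+0.885000))/(1+1577/36131) = 8423/10000 ≈ 0.842300
step 5 [2.5y] zero: DF = P = 67/80 ≈ 0.837500
step 6 [3y] zero: DF = P = 8329/10000 ≈ 0.832900
step 7 [3.5y] zero: DF = P = 2071/2500 ≈ 0.828400
step 8 [4y] zero: DF = P = 3999/5000 ≈ 0.799800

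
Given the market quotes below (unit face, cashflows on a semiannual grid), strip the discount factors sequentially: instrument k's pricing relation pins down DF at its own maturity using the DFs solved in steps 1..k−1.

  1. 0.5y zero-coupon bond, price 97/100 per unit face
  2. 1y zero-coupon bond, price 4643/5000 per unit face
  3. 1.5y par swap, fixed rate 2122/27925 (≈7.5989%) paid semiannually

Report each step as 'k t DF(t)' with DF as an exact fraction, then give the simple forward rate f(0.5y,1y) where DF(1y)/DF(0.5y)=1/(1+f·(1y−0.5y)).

1 1/2 97/100
2 1 4643/5000
3 3/2 8939/10000
f(0.5y,1y) = ((97/100)/(4643/5000) − 1)/(1/2) = 414/4643 ≈ 8.9166%

step 1 [0.5y] zero: DF = P = 97/100 ≈ 0.970000
step 2 [1y] zero: DF = P = 4643/5000 ≈ 0.928600
step 3 [1.5y] swap r/2=1061/27925: DF=(1 − 1061/27925·(0.970000+0.928600))/(1+1061/27925) = 8939/10000 ≈ 0.893900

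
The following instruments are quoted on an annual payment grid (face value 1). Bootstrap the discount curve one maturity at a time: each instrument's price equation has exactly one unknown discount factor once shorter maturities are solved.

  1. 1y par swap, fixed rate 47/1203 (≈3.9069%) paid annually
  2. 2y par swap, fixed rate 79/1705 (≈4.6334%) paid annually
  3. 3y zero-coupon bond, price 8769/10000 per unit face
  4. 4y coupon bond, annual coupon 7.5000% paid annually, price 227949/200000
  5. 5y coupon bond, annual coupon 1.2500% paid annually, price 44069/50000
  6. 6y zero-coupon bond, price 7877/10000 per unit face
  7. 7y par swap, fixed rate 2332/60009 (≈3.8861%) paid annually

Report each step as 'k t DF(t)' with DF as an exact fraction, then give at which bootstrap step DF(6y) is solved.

1 1 1203/1250
2 2 9131/10000
3 3 8769/10000
4 4 4341/5000
5 5 4129/5000
6 6 7877/10000
7 7 1917/2500
DF(6y) is solved at step 6

step 1 [1y] swap r/1=47/1203: DF=(1 − 47/1203·(0))/(1+47/1203) = 1203/1250 ≈ 0.962400
step 2 [2y] swap r/1=79/1705: DF=(1 − 79/1705·(0.962400))/(1+79/1705) = 9131/10000 ≈ 0.913100
step 3 [3y] zero: DF = P = 8769/10000 ≈ 0.876900
step 4 [4y] bond c/1=3/40: DF=(227949/200000 − 3/40·(0.962400+0.913100+0.876900))/(1+3/40) = 4341/5000 ≈ 0.868200
step 5 [5y] bond c/1=1/80: DF=(44069/50000 − 1/80·(0.962400+0.913100+0.876900+0.868200))/(1+1/80) = 4129/5000 ≈ 0.825800
step 6 [6y] zero: DF = P = 7877/10000 ≈ 0.787700
step 7 [7y] swap r/1=2332/60009: DF=(1 − 2332/60009·(0.962400+0.913100+0.876900+0.868200+0.825800+0.787700))/(1+2332/60009) = 1917/2500 ≈ 0.766800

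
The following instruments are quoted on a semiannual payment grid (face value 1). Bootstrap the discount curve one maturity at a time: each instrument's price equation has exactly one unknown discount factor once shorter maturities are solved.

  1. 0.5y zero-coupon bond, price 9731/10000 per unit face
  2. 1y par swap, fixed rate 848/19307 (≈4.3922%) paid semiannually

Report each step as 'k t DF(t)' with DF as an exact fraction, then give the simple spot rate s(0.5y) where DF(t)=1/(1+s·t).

1 1/2 9731/10000
2 1 1197/1250
s(0.5y) = (1/(9731/10000) − 1)/(1/2) = 538/9731 ≈ 5.5287%

step 1 [0.5y] zero: DF = P = 9731/10000 ≈ 0.973100
step 2 [1y] swap r/2=424/19307: DF=(1 − 424/19307·(0.973100))/(1+424/19307) = 1197/1250 ≈ 0.957600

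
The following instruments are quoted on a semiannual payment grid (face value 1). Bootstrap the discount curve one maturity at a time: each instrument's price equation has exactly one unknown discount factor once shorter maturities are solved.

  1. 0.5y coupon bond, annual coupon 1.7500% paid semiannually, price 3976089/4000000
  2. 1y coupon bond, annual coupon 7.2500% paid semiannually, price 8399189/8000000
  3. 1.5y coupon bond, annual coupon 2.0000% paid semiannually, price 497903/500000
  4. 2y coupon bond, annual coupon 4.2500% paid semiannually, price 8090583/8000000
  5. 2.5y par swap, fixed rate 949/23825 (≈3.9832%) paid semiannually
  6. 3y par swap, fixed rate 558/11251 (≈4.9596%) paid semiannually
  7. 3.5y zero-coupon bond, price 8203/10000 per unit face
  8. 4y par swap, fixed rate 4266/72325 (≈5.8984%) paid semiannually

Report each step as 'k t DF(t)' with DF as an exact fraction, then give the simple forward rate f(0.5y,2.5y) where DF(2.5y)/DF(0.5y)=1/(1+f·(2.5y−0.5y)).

step 1 [0.5y] bond c/2=7/800: DF=(3976089/4000000 − 7/800·(0))/(1+7/800) = 4927/5000 ≈ 0.985400
step 2 [1y] bond c/2=29/800: DF=(8399189/8000000 − 29/800·(0.985400))/(1+29/800) = 9787/10000 ≈ 0.978700
step 3 [1.5y] bond c/2=1/100: DF=(497903/500000 − 1/100·(0.985400+0.978700))/(1+1/100) = 1933/2000 ≈ 0.966500
step 4 [2y] bond c/2=17/800: DF=(8090583/8000000 − 17/800·(0.985400+0.978700+0.966500))/(1+17/800) = 9293/10000 ≈ 0.929300
step 5 [2.5y] swap r/2=949/47650: DF=(1 − 949/47650·(0.985400+0.978700+0.966500+0.929300))/(1+949/47650) = 9051/10000 ≈ 0.905100
step 6 [3y] swap r/2=279/11251: DF=(1 − 279/11251·(0.985400+0.978700+0.966500+0.929300+0.905100))/(1+279/11251) = 1721/2000 ≈ 0.860500
step 7 [3.5y] zero: DF = P = 8203/10000 ≈ 0.820300
step 8 [4y] swap r/2=2133/72325: DF=(1 − 2133/72325·(0.985400+0.978700+0.966500+0.929300+0.905100+0.860500+0.820300))/(1+2133/72325) = 7867/10000 ≈ 0.786700

1 1/2 4927/5000
2 1 9787/10000
3 3/2 1933/2000
4 2 9293/10000
5 5/2 9051/10000
6 3 1721/2000
7 7/2 8203/10000
8 4 7867/10000
f(0.5y,2.5y) = ((4927/5000)/(9051/10000) − 1)/(2) = 803/18102 ≈ 4.4360%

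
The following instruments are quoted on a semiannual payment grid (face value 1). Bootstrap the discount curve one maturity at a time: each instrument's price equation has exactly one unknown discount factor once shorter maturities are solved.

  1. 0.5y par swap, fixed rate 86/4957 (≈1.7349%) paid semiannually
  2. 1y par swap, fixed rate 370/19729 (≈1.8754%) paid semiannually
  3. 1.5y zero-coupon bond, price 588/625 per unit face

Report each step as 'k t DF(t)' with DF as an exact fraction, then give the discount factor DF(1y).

step 1 [0.5y] swap r/2=43/4957: DF=(1 − 43/4957·(0))/(1+43/4957) = 4957/5000 ≈ 0.991400
step 2 [1y] swap r/2=185/19729: DF=(1 − 185/19729·(0.991400))/(1+185/19729) = 1963/2000 ≈ 0.981500
step 3 [1.5y] zero: DF = P = 588/625 ≈ 0.940800

1 1/2 4957/5000
2 1 1963/2000
3 3/2 588/625
DF(1y) = 1963/2000 ≈ 0.981500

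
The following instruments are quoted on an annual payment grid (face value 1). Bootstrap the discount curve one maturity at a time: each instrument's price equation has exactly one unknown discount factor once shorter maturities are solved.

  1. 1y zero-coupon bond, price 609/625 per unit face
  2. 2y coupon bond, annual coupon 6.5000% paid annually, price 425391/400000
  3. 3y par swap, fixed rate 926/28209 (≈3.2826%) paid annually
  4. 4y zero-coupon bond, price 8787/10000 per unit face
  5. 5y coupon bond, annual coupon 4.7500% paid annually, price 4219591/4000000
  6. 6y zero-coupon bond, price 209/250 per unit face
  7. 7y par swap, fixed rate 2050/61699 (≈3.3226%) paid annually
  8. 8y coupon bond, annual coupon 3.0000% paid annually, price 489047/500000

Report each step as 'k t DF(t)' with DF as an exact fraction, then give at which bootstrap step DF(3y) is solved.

1 1 609/625
2 2 9391/10000
3 3 4537/5000
4 4 8787/10000
5 5 8393/10000
6 6 209/250
7 7 159/200
8 8 7699/10000
DF(3y) is solved at step 3

step 1 [1y] zero: DF = P = 609/625 ≈ 0.974400
step 2 [2y] bond c/1=13/200: DF=(425391/400000 − 13/200·(0.974400))/(1+13/200) = 9391/10000 ≈ 0.939100
step 3 [3y] swap r/1=926/28209: DF=(1 − 926/28209·(0.974400+0.939100))/(1+926/28209) = 4537/5000 ≈ 0.907400
step 4 [4y] zero: DF = P = 8787/10000 ≈ 0.878700
step 5 [5y] bond c/1=19/400: DF=(4219591/4000000 − 19/400·(0.974400+0.939100+0.907400+0.878700))/(1+19/400) = 8393/10000 ≈ 0.839300
step 6 [6y] zero: DF = P = 209/250 ≈ 0.836000
step 7 [7y] swap r/1=2050/61699: DF=(1 − 2050/61699·(0.974400+0.939100+0.907400+0.878700+0.839300+0.836000))/(1+2050/61699) = 159/200 ≈ 0.795000
step 8 [8y] bond c/1=3/100: DF=(489047/500000 − 3/100·(0.974400+0.939100+0.907400+0.878700+0.839300+0.836000+0.795000))/(1+3/100) = 7699/10000 ≈ 0.769900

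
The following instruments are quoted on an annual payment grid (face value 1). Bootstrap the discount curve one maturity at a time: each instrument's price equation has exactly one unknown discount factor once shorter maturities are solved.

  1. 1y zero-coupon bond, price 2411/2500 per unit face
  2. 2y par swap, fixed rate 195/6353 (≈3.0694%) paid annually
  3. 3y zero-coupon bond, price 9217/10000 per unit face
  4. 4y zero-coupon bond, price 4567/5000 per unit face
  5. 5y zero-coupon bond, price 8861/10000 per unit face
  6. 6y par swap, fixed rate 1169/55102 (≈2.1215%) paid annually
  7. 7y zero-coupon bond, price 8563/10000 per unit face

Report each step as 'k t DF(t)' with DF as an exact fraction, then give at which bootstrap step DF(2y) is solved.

step 1 [1y] zero: DF = P = 2411/2500 ≈ 0.964400
step 2 [2y] swap r/1=195/6353: DF=(1 − 195/6353·(0.964400))/(1+195/6353) = 1883/2000 ≈ 0.941500
step 3 [3y] zero: DF = P = 9217/10000 ≈ 0.921700
step 4 [4y] zero: DF = P = 4567/5000 ≈ 0.913400
step 5 [5y] zero: DF = P = 8861/10000 ≈ 0.886100
step 6 [6y] swap r/1=1169/55102: DF=(1 − 1169/55102·(0.964400+0.941500+0.921700+0.913400+0.886100))/(1+1169/55102) = 8831/10000 ≈ 0.883100
step 7 [7y] zero: DF = P = 8563/10000 ≈ 0.856300

1 1 2411/2500
2 2 1883/2000
3 3 9217/10000
4 4 4567/5000
5 5 8861/10000
6 6 8831/10000
7 7 8563/10000
DF(2y) is solved at step 2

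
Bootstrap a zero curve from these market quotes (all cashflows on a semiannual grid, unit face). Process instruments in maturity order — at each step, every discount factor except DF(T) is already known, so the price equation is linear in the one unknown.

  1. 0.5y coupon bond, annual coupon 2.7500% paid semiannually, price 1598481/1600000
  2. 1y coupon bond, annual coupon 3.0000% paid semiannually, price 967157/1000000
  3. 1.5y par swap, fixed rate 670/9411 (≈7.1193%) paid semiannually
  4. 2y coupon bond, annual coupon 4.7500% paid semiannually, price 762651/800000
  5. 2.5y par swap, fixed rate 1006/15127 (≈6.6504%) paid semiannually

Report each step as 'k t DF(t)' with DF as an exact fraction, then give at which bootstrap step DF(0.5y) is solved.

1 1/2 1971/2000
2 1 9383/10000
3 3/2 1799/2000
4 2 8657/10000
5 5/2 8491/10000
DF(0.5y) is solved at step 1

step 1 [0.5y] bond c/2=11/800: DF=(1598481/1600000 − 11/800·(0))/(1+11/800) = 1971/2000 ≈ 0.985500
step 2 [1y] bond c/2=3/200: DF=(967157/1000000 − 3/200·(0.985500))/(1+3/200) = 9383/10000 ≈ 0.938300
step 3 [1.5y] swap r/2=335/9411: DF=(1 − 335/9411·(0.985500+0.938300))/(1+335/9411) = 1799/2000 ≈ 0.899500
step 4 [2y] bond c/2=19/800: DF=(762651/800000 − 19/800·(0.985500+0.938300+0.899500))/(1+19/800) = 8657/10000 ≈ 0.865700
step 5 [2.5y] swap r/2=503/15127: DF=(1 − 503/15127·(0.985500+0.938300+0.899500+0.865700))/(1+503/15127) = 8491/10000 ≈ 0.849100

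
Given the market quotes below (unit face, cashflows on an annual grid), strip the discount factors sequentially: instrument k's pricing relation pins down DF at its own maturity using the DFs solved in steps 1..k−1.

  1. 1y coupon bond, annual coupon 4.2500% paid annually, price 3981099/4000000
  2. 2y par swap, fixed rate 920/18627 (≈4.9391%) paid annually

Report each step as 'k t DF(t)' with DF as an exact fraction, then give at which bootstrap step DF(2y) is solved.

1 1 9547/10000
2 2 227/250
DF(2y) is solved at step 2

step 1 [1y] bond c/1=17/400: DF=(3981099/4000000 − 17/400·(0))/(1+17/400) = 9547/10000 ≈ 0.954700
step 2 [2y] swap r/1=920/18627: DF=(1 − 920/18627·(0.954700))/(1+920/18627) = 227/250 ≈ 0.908000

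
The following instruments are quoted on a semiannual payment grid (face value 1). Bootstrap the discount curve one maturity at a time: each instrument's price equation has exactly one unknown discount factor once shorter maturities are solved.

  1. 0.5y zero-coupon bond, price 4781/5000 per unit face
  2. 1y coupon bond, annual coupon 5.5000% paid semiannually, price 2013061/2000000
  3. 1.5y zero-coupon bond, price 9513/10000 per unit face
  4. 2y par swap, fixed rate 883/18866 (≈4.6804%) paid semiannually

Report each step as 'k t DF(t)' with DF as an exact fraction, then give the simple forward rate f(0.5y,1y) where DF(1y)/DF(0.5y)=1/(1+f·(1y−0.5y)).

step 1 [0.5y] zero: DF = P = 4781/5000 ≈ 0.956200
step 2 [1y] bond c/2=11/400: DF=(2013061/2000000 − 11/400·(0.956200))/(1+11/400) = 477/500 ≈ 0.954000
step 3 [1.5y] zero: DF = P = 9513/10000 ≈ 0.951300
step 4 [2y] swap r/2=883/37732: DF=(1 − 883/37732·(0.956200+0.954000+0.951300))/(1+883/37732) = 9117/10000 ≈ 0.911700

1 1/2 4781/5000
2 1 477/500
3 3/2 9513/10000
4 2 9117/10000
f(0.5y,1y) = ((4781/5000)/(477/500) − 1)/(1/2) = 11/2385 ≈ 0.4612%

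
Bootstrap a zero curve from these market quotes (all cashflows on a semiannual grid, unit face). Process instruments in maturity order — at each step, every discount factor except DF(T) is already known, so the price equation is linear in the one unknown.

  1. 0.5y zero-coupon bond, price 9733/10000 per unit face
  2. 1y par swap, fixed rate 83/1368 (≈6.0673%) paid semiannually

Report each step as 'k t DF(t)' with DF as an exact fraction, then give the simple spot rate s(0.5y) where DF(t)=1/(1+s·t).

1 1/2 9733/10000
2 1 9419/10000
s(0.5y) = (1/(9733/10000) − 1)/(1/2) = 534/9733 ≈ 5.4865%

step 1 [0.5y] zero: DF = P = 9733/10000 ≈ 0.973300
step 2 [1y] swap r/2=83/2736: DF=(1 − 83/2736·(0.973300))/(1+83/2736) = 9419/10000 ≈ 0.941900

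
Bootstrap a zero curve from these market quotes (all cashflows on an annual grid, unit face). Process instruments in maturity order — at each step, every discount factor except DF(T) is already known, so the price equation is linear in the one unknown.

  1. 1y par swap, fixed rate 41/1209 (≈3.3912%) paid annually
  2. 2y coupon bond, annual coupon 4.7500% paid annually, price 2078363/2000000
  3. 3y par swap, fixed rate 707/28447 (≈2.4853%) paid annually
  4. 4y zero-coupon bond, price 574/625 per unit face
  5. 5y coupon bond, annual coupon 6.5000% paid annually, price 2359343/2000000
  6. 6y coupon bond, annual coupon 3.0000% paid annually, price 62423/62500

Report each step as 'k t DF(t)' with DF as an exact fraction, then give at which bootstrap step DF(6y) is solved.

step 1 [1y] swap r/1=41/1209: DF=(1 − 41/1209·(0))/(1+41/1209) = 1209/1250 ≈ 0.967200
step 2 [2y] bond c/1=19/400: DF=(2078363/2000000 − 19/400·(0.967200))/(1+19/400) = 4741/5000 ≈ 0.948200
step 3 [3y] swap r/1=707/28447: DF=(1 − 707/28447·(0.967200+0.948200))/(1+707/28447) = 9293/10000 ≈ 0.929300
step 4 [4y] zero: DF = P = 574/625 ≈ 0.918400
step 5 [5y] bond c/1=13/200: DF=(2359343/2000000 − 13/200·(0.967200+0.948200+0.929300+0.918400))/(1+13/200) = 439/500 ≈ 0.878000
step 6 [6y] bond c/1=3/100: DF=(62423/62500 − 3/100·(0.967200+0.948200+0.929300+0.918400+0.878000))/(1+3/100) = 1669/2000 ≈ 0.834500

1 1 1209/1250
2 2 4741/5000
3 3 9293/10000
4 4 574/625
5 5 439/500
6 6 1669/2000
DF(6y) is solved at step 6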